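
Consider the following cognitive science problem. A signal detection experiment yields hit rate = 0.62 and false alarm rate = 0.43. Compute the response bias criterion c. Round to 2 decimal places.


c = -0.5 * (z(HR) + z(FAR))
z(0.62) = 0.3055
z(0.43) = -0.1764
c = -0.5 * (0.3055 + -0.1764)
= -0.5 * 0.1291
= -0.06


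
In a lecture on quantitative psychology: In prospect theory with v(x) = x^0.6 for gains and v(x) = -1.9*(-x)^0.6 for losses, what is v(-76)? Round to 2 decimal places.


Since x = -76 < 0, use v(x) = -lambda*(-x)^alpha
(-x) = 76
76^0.6 = 13.4428
v(-76) = -1.9 * 13.4428
= -25.54


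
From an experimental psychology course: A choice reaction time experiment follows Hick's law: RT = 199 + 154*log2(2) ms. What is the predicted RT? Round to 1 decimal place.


RT = 199 + 154 * log2(2)
log2(2) = 1.0
RT = 199 + 154 * 1.0
= 199 + 154.0
= 353.0 ms


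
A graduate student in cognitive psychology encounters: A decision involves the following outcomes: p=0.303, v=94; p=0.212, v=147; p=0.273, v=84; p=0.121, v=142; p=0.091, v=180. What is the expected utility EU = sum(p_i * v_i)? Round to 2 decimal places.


EU = sum(p_i * v_i)
0.303 * 94 = 28.482
0.212 * 147 = 31.164
0.273 * 84 = 22.932
0.121 * 142 = 17.182
0.091 * 180 = 16.38
EU = 28.482 + 31.164 + 22.932 + 17.182 + 16.38
= 116.14


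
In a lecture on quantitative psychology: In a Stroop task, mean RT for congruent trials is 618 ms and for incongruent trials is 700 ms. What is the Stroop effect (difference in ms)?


Stroop effect = RT(incongruent) - RT(congruent)
= 700 - 618
= 82 ms


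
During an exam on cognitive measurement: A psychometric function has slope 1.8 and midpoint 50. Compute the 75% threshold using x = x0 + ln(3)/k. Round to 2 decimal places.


At P = 0.75: 0.75 = 1/(1 + e^(-k*(x-x0)))
Solving: e^(-k*(x-x0)) = 1/3
x = x0 + ln(3)/k
ln(3) = 1.0986
x = 50 + 1.0986/1.8
= 50 + 0.6103
= 50.61


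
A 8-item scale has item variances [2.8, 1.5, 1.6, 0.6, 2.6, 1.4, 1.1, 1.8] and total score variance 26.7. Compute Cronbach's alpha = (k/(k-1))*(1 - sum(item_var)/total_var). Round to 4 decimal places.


alpha = (k/(k-1)) * (1 - sum(s_i^2)/s_total^2)
sum(item variances) = 13.4
k/(k-1) = 8/7 = 1.142857
1 - 13.4/26.7 = 1 - 0.501873 = 0.498127
alpha = 1.142857 * 0.498127
= 0.5693


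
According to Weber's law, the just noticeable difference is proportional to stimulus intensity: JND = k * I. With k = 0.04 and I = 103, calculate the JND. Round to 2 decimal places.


JND = k * I
JND = 0.04 * 103
= 4.12


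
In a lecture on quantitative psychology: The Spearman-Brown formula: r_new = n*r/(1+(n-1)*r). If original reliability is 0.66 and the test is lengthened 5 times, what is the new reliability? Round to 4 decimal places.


r_new = n*r / (1 + (n-1)*r)
Numerator = 5 * 0.66 = 3.3
Denominator = 1 + 4 * 0.66 = 3.64
r_new = 3.3 / 3.64
= 0.9066


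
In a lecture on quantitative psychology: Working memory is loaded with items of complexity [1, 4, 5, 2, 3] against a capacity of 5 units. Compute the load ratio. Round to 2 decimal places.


Total complexity = 1 + 4 + 5 + 2 + 3 = 15
Load = total / capacity = 15 / 5
= 3.00


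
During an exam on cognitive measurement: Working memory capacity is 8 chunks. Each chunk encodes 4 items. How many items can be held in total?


Total items = chunks * items_per_chunk
= 8 * 4
= 32


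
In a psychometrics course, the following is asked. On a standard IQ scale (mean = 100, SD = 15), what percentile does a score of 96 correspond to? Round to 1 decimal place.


z = (IQ - mean) / SD
z = (96 - 100) / 15 = -0.2667
Percentile = Phi(-0.2667) * 100
Phi(-0.2667) = 0.39485
= 39.5


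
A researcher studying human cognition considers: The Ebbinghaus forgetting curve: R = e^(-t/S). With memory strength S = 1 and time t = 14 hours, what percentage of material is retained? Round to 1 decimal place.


R = e^(-t/S)
-t/S = -14/1 = -14.0
R = e^(-14.0) = 1e-06
Percentage = 1e-06 * 100
= 0.0


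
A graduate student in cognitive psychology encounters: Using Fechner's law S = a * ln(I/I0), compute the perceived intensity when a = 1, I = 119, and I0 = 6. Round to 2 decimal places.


S = 1 * ln(119/6)
I/I0 = 19.833333
ln(19.833333) = 2.9874
S = 1 * 2.9874
= 2.99


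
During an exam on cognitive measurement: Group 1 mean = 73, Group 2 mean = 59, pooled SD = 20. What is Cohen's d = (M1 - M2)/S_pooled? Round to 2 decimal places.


Cohen's d = (M1 - M2) / S_pooled
= (73 - 59) / 20
= 14 / 20
= 0.70


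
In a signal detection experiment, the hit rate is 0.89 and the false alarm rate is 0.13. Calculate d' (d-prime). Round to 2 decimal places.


d' = z(HR) - z(FAR)
z(0.89) = 1.2265
z(0.13) = -1.1264
d' = 1.2265 - -1.1264
= 2.35


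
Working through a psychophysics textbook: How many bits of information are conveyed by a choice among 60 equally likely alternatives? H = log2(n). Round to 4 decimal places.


H = log2(n)
H = log2(60)
= 5.9069


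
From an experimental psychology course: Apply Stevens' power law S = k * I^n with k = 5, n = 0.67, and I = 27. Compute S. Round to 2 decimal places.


S = 5 * 27^0.67
27^0.67 = 9.0994
S = 5 * 9.0994
= 45.50


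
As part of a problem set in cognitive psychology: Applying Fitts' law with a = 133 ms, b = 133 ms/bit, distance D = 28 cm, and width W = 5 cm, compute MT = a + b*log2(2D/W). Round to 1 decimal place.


MT = 133 + 133 * log2(2*28/5)
2D/W = 11.2
log2(11.2) = 3.4854
MT = 133 + 133 * 3.4854
= 596.6 ms


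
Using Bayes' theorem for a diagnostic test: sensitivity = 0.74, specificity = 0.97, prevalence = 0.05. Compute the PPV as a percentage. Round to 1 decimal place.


PPV = (sens * prev) / (sens * prev + (1-spec) * (1-prev))
Numerator = 0.74 * 0.05 = 0.037
P(positive and no disease) = (1 - spec) * (1 - prev) = (1 - 0.97) * (1 - 0.05) = 0.0285
Denominator = 0.037 + 0.0285 = 0.0655
PPV = 0.037 / 0.0655 = 0.564885
As percentage = 56.5


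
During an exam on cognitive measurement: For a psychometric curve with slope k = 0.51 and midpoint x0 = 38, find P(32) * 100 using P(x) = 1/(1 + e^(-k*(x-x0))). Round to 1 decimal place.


P(x) = 1/(1 + e^(-0.51*(32 - 38)))
Exponent = -0.51 * -6 = 3.06
e^(3.06) = 21.327557
P = 1/(1 + 21.327557) = 0.044788
Percentage = 4.5


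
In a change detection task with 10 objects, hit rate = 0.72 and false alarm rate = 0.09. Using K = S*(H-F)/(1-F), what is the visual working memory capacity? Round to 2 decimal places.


K = S * (H - F) / (1 - F)
H - F = 0.63
1 - F = 0.91
K = 10 * 0.63 / 0.91
= 6.92


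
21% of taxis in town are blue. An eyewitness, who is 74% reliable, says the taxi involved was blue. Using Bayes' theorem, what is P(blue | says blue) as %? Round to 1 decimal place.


P(blue | says blue) = P(says blue | blue)*P(blue) / [P(says blue | blue)*P(blue) + P(says blue | not blue)*P(not blue)]
Numerator = 0.74 * 0.21 = 0.1554
False identification = 0.26 * 0.79 = 0.2054
P = 0.1554 / (0.1554 + 0.2054)
= 0.1554 / 0.3608
As percentage = 43.1


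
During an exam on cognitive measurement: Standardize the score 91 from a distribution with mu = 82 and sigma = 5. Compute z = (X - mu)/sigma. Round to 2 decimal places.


z = (X - mu) / sigma
= (91 - 82) / 5
= 9 / 5
= 1.80


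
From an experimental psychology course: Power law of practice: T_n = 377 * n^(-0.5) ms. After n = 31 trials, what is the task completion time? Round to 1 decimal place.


T_n = 377 * 31^(-0.5)
31^(-0.5) = 0.179605
T_n = 377 * 0.179605
= 67.7 ms


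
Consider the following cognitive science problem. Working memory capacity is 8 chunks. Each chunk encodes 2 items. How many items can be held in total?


Total items = chunks * items_per_chunk
= 8 * 2
= 16


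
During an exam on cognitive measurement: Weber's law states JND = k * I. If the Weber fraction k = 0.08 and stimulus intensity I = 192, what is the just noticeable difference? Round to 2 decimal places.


JND = k * I
JND = 0.08 * 192
= 15.36


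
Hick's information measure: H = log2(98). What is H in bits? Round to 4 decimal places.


H = log2(n)
H = log2(98)
= 6.6147


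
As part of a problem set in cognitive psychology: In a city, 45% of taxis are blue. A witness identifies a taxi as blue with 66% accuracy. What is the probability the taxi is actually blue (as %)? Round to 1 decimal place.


P(blue | says blue) = P(says blue | blue)*P(blue) / [P(says blue | blue)*P(blue) + P(says blue | not blue)*P(not blue)]
Numerator = 0.66 * 0.45 = 0.297
False identification = 0.34 * 0.55 = 0.187
P = 0.297 / (0.297 + 0.187)
= 0.297 / 0.484
As percentage = 61.4


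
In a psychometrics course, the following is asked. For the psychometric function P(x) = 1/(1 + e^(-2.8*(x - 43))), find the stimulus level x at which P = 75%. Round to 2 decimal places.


At P = 0.75: 0.75 = 1/(1 + e^(-k*(x-x0)))
Solving: e^(-k*(x-x0)) = 1/3
x = x0 + ln(3)/k
ln(3) = 1.0986
x = 43 + 1.0986/2.8
= 43 + 0.3924
= 43.39


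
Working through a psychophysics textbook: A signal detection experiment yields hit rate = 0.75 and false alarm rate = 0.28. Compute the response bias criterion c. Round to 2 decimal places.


c = -0.5 * (z(HR) + z(FAR))
z(0.75) = 0.6745
z(0.28) = -0.5828
c = -0.5 * (0.6745 + -0.5828)
= -0.5 * 0.0917
= -0.05


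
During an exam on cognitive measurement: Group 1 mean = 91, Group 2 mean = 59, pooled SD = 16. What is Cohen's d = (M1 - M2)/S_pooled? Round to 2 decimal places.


Cohen's d = (M1 - M2) / S_pooled
= (91 - 59) / 16
= 32 / 16
= 2.00


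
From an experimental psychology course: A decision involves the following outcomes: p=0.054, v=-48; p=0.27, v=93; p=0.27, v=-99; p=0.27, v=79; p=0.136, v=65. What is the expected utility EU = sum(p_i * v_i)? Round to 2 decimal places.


EU = sum(p_i * v_i)
0.054 * -48 = -2.592
0.27 * 93 = 25.11
0.27 * -99 = -26.73
0.27 * 79 = 21.33
0.136 * 65 = 8.84
EU = -2.592 + 25.11 + -26.73 + 21.33 + 8.84
= 25.96


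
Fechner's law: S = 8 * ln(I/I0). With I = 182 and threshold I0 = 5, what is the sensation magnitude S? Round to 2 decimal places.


S = 8 * ln(182/5)
I/I0 = 36.4
ln(36.4) = 3.5946
S = 8 * 3.5946
= 28.76


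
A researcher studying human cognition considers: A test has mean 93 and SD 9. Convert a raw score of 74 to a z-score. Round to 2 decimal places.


z = (X - mu) / sigma
= (74 - 93) / 9
= -19 / 9
= -2.11


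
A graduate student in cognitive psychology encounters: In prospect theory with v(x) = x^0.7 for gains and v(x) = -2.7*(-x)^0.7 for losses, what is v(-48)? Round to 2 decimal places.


Since x = -48 < 0, use v(x) = -lambda*(-x)^alpha
(-x) = 48
48^0.7 = 15.0269
v(-48) = -2.7 * 15.0269
= -40.57


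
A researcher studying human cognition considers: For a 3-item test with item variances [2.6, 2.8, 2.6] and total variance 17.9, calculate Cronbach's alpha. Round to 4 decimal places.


alpha = (k/(k-1)) * (1 - sum(s_i^2)/s_total^2)
sum(item variances) = 8.0
k/(k-1) = 3/2 = 1.5
1 - 8.0/17.9 = 1 - 0.446927 = 0.553073
alpha = 1.5 * 0.553073
= 0.8296


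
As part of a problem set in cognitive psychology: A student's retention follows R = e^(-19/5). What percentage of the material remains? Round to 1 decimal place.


R = e^(-t/S)
-t/S = -19/5 = -3.8
R = e^(-3.8) = 0.022371
Percentage = 0.022371 * 100
= 2.2


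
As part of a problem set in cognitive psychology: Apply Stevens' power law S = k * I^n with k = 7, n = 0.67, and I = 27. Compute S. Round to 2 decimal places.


S = 7 * 27^0.67
27^0.67 = 9.0994
S = 7 * 9.0994
= 63.70


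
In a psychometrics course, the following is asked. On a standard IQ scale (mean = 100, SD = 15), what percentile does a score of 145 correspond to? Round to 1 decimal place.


z = (IQ - mean) / SD
z = (145 - 100) / 15 = 3.0
Percentile = Phi(3.0) * 100
Phi(3.0) = 0.99865
= 99.9


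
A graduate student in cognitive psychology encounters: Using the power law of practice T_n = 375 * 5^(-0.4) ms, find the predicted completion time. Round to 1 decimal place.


T_n = 375 * 5^(-0.4)
5^(-0.4) = 0.525306
T_n = 375 * 0.525306
= 197.0 ms


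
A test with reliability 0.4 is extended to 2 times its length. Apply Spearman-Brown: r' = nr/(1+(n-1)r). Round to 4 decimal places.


r_new = n*r / (1 + (n-1)*r)
Numerator = 2 * 0.4 = 0.8
Denominator = 1 + 1 * 0.4 = 1.4
r_new = 0.8 / 1.4
= 0.5714


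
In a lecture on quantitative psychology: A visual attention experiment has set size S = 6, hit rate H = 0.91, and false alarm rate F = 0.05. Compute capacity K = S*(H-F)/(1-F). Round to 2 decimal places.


K = S * (H - F) / (1 - F)
H - F = 0.86
1 - F = 0.95
K = 6 * 0.86 / 0.95
= 5.43


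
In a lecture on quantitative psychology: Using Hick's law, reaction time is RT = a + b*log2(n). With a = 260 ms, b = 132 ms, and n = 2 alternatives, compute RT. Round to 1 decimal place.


RT = 260 + 132 * log2(2)
log2(2) = 1.0
RT = 260 + 132 * 1.0
= 260 + 132.0
= 392.0 ms


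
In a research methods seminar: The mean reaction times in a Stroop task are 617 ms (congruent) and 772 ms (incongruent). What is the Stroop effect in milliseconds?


Stroop effect = RT(incongruent) - RT(congruent)
= 772 - 617
= 155 ms


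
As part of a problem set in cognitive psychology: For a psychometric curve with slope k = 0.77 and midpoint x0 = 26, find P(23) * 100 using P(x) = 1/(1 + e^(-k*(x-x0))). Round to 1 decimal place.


P(x) = 1/(1 + e^(-0.77*(23 - 26)))
Exponent = -0.77 * -3 = 2.31
e^(2.31) = 10.074425
P = 1/(1 + 10.074425) = 0.090298
Percentage = 9.0


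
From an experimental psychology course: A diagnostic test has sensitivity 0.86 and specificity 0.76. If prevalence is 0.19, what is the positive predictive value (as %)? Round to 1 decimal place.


PPV = (sens * prev) / (sens * prev + (1-spec) * (1-prev))
Numerator = 0.86 * 0.19 = 0.1634
P(positive and no disease) = (1 - spec) * (1 - prev) = (1 - 0.76) * (1 - 0.19) = 0.1944
Denominator = 0.1634 + 0.1944 = 0.3578
PPV = 0.1634 / 0.3578 = 0.45668
As percentage = 45.7


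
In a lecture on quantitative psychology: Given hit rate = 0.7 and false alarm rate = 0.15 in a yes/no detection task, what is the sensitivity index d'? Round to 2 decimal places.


d' = z(HR) - z(FAR)
z(0.7) = 0.5244
z(0.15) = -1.0364
d' = 0.5244 - -1.0364
= 1.56


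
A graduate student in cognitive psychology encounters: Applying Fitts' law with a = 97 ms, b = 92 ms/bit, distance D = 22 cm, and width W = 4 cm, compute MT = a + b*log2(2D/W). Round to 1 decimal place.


MT = 97 + 92 * log2(2*22/4)
2D/W = 11.0
log2(11.0) = 3.4594
MT = 97 + 92 * 3.4594
= 415.3 ms


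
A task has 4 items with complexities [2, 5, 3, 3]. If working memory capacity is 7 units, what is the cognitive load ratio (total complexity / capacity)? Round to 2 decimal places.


Total complexity = 2 + 5 + 3 + 3 = 13
Load = total / capacity = 13 / 7
= 1.86


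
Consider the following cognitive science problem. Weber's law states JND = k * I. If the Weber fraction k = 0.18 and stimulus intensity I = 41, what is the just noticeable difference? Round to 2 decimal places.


JND = k * I
JND = 0.18 * 41
= 7.38


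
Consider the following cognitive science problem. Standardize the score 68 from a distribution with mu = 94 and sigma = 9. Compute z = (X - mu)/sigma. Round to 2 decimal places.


z = (X - mu) / sigma
= (68 - 94) / 9
= -26 / 9
= -2.89


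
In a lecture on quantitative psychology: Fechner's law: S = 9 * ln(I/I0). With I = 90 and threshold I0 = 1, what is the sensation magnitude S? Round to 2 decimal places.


S = 9 * ln(90/1)
I/I0 = 90.0
ln(90.0) = 4.4998
S = 9 * 4.4998
= 40.50


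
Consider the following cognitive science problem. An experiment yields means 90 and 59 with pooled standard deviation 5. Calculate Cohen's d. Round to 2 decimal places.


Cohen's d = (M1 - M2) / S_pooled
= (90 - 59) / 5
= 31 / 5
= 6.20


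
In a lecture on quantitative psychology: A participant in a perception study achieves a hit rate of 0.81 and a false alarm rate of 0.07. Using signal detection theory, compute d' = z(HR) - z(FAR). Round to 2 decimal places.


d' = z(HR) - z(FAR)
z(0.81) = 0.8779
z(0.07) = -1.4758
d' = 0.8779 - -1.4758
= 2.35


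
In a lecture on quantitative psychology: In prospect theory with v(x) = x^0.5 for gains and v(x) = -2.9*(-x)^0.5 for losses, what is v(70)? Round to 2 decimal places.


Since x = 70 >= 0, use v(x) = x^0.5
70^0.5 = 8.3666
v(70) = 8.37


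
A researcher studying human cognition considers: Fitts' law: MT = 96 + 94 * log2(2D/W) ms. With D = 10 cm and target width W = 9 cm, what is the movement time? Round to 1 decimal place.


MT = 96 + 94 * log2(2*10/9)
2D/W = 2.222222
log2(2.222222) = 1.152
MT = 96 + 94 * 1.152
= 204.3 ms


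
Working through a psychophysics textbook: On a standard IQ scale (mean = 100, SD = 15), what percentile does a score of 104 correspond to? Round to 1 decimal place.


z = (IQ - mean) / SD
z = (104 - 100) / 15 = 0.2667
Percentile = Phi(0.2667) * 100
Phi(0.2667) = 0.60515
= 60.5


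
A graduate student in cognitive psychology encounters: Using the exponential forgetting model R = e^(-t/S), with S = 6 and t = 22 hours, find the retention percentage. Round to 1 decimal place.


R = e^(-t/S)
-t/S = -22/6 = -3.666667
R = e^(-3.666667) = 0.025562
Percentage = 0.025562 * 100
= 2.6


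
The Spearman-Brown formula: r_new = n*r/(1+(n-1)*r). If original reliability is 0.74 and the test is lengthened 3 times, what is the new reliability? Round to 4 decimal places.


r_new = n*r / (1 + (n-1)*r)
Numerator = 3 * 0.74 = 2.22
Denominator = 1 + 2 * 0.74 = 2.48
r_new = 2.22 / 2.48
= 0.8952


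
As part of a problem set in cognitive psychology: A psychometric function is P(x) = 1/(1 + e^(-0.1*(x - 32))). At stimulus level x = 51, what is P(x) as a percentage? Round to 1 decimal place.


P(x) = 1/(1 + e^(-0.1*(51 - 32)))
Exponent = -0.1 * 19 = -1.9
e^(-1.9) = 0.149569
P = 1/(1 + 0.149569) = 0.869891
Percentage = 87.0


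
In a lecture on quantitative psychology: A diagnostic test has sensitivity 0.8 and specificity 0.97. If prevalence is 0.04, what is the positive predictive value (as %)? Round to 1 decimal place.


PPV = (sens * prev) / (sens * prev + (1-spec) * (1-prev))
Numerator = 0.8 * 0.04 = 0.032
P(positive and no disease) = (1 - spec) * (1 - prev) = (1 - 0.97) * (1 - 0.04) = 0.0288
Denominator = 0.032 + 0.0288 = 0.0608
PPV = 0.032 / 0.0608 = 0.526316
As percentage = 52.6


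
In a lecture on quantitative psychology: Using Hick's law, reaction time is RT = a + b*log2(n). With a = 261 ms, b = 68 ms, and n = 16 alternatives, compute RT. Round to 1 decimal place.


RT = 261 + 68 * log2(16)
log2(16) = 4.0
RT = 261 + 68 * 4.0
= 261 + 272.0
= 533.0 ms


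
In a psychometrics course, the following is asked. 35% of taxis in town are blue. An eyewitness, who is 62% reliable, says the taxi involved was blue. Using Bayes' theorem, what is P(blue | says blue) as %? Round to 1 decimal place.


P(blue | says blue) = P(says blue | blue)*P(blue) / [P(says blue | blue)*P(blue) + P(says blue | not blue)*P(not blue)]
Numerator = 0.62 * 0.35 = 0.217
False identification = 0.38 * 0.65 = 0.247
P = 0.217 / (0.217 + 0.247)
= 0.217 / 0.464
As percentage = 46.8


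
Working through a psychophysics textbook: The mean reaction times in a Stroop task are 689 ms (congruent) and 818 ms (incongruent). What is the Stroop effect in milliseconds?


Stroop effect = RT(incongruent) - RT(congruent)
= 818 - 689
= 129 ms


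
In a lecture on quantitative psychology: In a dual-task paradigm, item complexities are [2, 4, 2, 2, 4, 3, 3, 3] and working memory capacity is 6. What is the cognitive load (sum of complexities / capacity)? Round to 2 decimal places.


Total complexity = 2 + 4 + 2 + 2 + 4 + 3 + 3 + 3 = 23
Load = total / capacity = 23 / 6
= 3.83


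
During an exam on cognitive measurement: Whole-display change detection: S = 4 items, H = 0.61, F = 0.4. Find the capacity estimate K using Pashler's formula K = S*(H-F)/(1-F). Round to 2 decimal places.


K = S * (H - F) / (1 - F)
H - F = 0.21
1 - F = 0.6
K = 4 * 0.21 / 0.6
= 1.40


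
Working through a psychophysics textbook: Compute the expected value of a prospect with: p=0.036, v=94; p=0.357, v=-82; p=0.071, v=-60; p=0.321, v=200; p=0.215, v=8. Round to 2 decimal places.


EU = sum(p_i * v_i)
0.036 * 94 = 3.384
0.357 * -82 = -29.274
0.071 * -60 = -4.26
0.321 * 200 = 64.2
0.215 * 8 = 1.72
EU = 3.384 + -29.274 + -4.26 + 64.2 + 1.72
= 35.77


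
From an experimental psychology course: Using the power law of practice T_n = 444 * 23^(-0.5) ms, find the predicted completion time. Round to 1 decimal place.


T_n = 444 * 23^(-0.5)
23^(-0.5) = 0.208514
T_n = 444 * 0.208514
= 92.6 ms


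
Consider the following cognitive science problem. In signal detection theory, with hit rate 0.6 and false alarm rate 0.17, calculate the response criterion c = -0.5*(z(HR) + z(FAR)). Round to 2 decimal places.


c = -0.5 * (z(HR) + z(FAR))
z(0.6) = 0.2533
z(0.17) = -0.9542
c = -0.5 * (0.2533 + -0.9542)
= -0.5 * -0.7009
= 0.35


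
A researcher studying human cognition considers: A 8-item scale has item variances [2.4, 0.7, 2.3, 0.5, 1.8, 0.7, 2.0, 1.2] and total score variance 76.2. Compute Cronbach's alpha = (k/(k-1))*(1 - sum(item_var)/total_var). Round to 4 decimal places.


alpha = (k/(k-1)) * (1 - sum(s_i^2)/s_total^2)
sum(item variances) = 11.6
k/(k-1) = 8/7 = 1.142857
1 - 11.6/76.2 = 1 - 0.152231 = 0.847769
alpha = 1.142857 * 0.847769
= 0.9689


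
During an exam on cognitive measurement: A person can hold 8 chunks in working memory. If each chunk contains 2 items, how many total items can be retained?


Total items = chunks * items_per_chunk
= 8 * 2
= 16


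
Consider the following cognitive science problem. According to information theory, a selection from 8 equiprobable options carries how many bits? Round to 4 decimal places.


H = log2(n)
H = log2(8)
= 3.0000


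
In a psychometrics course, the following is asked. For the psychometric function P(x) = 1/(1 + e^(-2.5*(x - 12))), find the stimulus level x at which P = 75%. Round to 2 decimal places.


At P = 0.75: 0.75 = 1/(1 + e^(-k*(x-x0)))
Solving: e^(-k*(x-x0)) = 1/3
x = x0 + ln(3)/k
ln(3) = 1.0986
x = 12 + 1.0986/2.5
= 12 + 0.4394
= 12.44


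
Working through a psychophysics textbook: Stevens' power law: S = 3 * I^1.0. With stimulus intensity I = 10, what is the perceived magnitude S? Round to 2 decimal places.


S = 3 * 10^1.0
10^1.0 = 10.0
S = 3 * 10.0
= 30.00


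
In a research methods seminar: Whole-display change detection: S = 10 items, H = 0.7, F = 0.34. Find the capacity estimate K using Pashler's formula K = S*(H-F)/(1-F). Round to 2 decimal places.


K = S * (H - F) / (1 - F)
H - F = 0.36
1 - F = 0.66
K = 10 * 0.36 / 0.66
= 5.45


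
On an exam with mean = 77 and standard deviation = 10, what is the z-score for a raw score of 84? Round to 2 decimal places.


z = (X - mu) / sigma
= (84 - 77) / 10
= 7 / 10
= 0.70


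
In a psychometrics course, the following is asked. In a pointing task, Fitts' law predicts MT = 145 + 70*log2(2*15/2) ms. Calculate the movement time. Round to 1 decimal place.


MT = 145 + 70 * log2(2*15/2)
2D/W = 15.0
log2(15.0) = 3.9069
MT = 145 + 70 * 3.9069
= 418.5 ms


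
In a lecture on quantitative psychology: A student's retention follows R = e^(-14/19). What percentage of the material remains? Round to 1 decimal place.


R = e^(-t/S)
-t/S = -14/19 = -0.736842
R = e^(-0.736842) = 0.478623
Percentage = 0.478623 * 100
= 47.9


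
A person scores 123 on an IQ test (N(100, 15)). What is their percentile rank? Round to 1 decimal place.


z = (IQ - mean) / SD
z = (123 - 100) / 15 = 1.5333
Percentile = Phi(1.5333) * 100
Phi(1.5333) = 0.937399
= 93.7


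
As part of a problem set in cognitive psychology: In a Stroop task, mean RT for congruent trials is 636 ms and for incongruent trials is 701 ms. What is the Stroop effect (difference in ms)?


Stroop effect = RT(incongruent) - RT(congruent)
= 701 - 636
= 65 ms


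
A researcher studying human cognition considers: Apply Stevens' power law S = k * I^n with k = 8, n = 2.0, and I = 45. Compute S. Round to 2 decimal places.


S = 8 * 45^2.0
45^2.0 = 2025.0
S = 8 * 2025.0
= 16200.00


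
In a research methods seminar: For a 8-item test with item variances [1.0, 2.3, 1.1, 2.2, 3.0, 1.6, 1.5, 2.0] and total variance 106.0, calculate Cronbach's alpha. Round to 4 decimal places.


alpha = (k/(k-1)) * (1 - sum(s_i^2)/s_total^2)
sum(item variances) = 14.7
k/(k-1) = 8/7 = 1.142857
1 - 14.7/106.0 = 1 - 0.138679 = 0.861321
alpha = 1.142857 * 0.861321
= 0.9844


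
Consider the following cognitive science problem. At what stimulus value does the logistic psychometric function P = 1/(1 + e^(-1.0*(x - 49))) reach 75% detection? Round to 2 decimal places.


At P = 0.75: 0.75 = 1/(1 + e^(-k*(x-x0)))
Solving: e^(-k*(x-x0)) = 1/3
x = x0 + ln(3)/k
ln(3) = 1.0986
x = 49 + 1.0986/1.0
= 49 + 1.0986
= 50.10


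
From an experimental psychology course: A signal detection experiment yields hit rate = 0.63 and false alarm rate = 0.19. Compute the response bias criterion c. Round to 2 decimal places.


c = -0.5 * (z(HR) + z(FAR))
z(0.63) = 0.3319
z(0.19) = -0.8779
c = -0.5 * (0.3319 + -0.8779)
= -0.5 * -0.546
= 0.27


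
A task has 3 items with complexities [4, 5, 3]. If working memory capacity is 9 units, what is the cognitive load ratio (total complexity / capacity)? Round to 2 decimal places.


Total complexity = 4 + 5 + 3 = 12
Load = total / capacity = 12 / 9
= 1.33


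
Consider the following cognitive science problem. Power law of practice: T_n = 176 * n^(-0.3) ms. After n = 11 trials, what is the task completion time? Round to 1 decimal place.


T_n = 176 * 11^(-0.3)
11^(-0.3) = 0.48706
T_n = 176 * 0.48706
= 85.7 ms


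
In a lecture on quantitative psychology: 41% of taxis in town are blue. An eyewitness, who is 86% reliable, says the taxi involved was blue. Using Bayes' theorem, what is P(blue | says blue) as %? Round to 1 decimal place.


P(blue | says blue) = P(says blue | blue)*P(blue) / [P(says blue | blue)*P(blue) + P(says blue | not blue)*P(not blue)]
Numerator = 0.86 * 0.41 = 0.3526
False identification = 0.14 * 0.59 = 0.0826
P = 0.3526 / (0.3526 + 0.0826)
= 0.3526 / 0.4352
As percentage = 81.0


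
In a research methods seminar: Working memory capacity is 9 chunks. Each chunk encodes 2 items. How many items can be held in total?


Total items = chunks * items_per_chunk
= 9 * 2
= 18


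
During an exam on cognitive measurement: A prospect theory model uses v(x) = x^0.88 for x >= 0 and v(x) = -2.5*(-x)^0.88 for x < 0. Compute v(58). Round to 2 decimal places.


Since x = 58 >= 0, use v(x) = x^0.88
58^0.88 = 35.6301
v(58) = 35.63


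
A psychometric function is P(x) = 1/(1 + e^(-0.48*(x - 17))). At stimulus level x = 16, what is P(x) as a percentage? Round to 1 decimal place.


P(x) = 1/(1 + e^(-0.48*(16 - 17)))
Exponent = -0.48 * -1 = 0.48
e^(0.48) = 1.616074
P = 1/(1 + 1.616074) = 0.382252
Percentage = 38.2


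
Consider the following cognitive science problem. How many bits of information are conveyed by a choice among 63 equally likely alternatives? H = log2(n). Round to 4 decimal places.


H = log2(n)
H = log2(63)
= 5.9773


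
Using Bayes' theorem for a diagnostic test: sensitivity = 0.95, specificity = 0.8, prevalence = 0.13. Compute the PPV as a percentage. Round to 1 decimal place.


PPV = (sens * prev) / (sens * prev + (1-spec) * (1-prev))
Numerator = 0.95 * 0.13 = 0.1235
P(positive and no disease) = (1 - spec) * (1 - prev) = (1 - 0.8) * (1 - 0.13) = 0.174
Denominator = 0.1235 + 0.174 = 0.2975
PPV = 0.1235 / 0.2975 = 0.415126
As percentage = 41.5


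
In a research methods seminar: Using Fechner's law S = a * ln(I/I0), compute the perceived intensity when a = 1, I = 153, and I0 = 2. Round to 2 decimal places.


S = 1 * ln(153/2)
I/I0 = 76.5
ln(76.5) = 4.3373
S = 1 * 4.3373
= 4.34


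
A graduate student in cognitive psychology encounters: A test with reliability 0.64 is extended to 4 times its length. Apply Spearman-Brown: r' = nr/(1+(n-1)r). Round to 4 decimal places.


r_new = n*r / (1 + (n-1)*r)
Numerator = 4 * 0.64 = 2.56
Denominator = 1 + 3 * 0.64 = 2.92
r_new = 2.56 / 2.92
= 0.8767


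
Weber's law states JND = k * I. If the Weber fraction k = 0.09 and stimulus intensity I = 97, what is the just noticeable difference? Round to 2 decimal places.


JND = k * I
JND = 0.09 * 97
= 8.73


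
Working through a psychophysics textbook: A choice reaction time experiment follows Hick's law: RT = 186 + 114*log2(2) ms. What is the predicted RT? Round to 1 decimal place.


RT = 186 + 114 * log2(2)
log2(2) = 1.0
RT = 186 + 114 * 1.0
= 186 + 114.0
= 300.0 ms


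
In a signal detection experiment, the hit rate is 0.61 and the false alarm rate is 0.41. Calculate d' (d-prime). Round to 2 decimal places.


d' = z(HR) - z(FAR)
z(0.61) = 0.2793
z(0.41) = -0.2275
d' = 0.2793 - -0.2275
= 0.51


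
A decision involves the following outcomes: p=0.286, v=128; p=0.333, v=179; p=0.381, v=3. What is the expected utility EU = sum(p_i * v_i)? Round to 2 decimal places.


EU = sum(p_i * v_i)
0.286 * 128 = 36.608
0.333 * 179 = 59.607
0.381 * 3 = 1.143
EU = 36.608 + 59.607 + 1.143
= 97.36


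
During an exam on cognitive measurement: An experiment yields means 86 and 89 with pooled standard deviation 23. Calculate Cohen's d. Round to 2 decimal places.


Cohen's d = (M1 - M2) / S_pooled
= (86 - 89) / 23
= -3 / 23
= -0.13


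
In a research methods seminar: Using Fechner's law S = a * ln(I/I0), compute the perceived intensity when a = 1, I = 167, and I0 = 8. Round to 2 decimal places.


S = 1 * ln(167/8)
I/I0 = 20.875
ln(20.875) = 3.0386
S = 1 * 3.0386
= 3.04


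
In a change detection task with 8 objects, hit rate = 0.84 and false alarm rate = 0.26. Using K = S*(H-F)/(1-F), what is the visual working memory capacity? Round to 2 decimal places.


K = S * (H - F) / (1 - F)
H - F = 0.58
1 - F = 0.74
K = 8 * 0.58 / 0.74
= 6.27


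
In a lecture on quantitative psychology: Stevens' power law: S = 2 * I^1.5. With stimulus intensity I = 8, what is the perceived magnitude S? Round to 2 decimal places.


S = 2 * 8^1.5
8^1.5 = 22.6274
S = 2 * 22.6274
= 45.25


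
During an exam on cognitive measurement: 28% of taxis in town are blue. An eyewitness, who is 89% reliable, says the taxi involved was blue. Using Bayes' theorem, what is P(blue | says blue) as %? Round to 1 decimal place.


P(blue | says blue) = P(says blue | blue)*P(blue) / [P(says blue | blue)*P(blue) + P(says blue | not blue)*P(not blue)]
Numerator = 0.89 * 0.28 = 0.2492
False identification = 0.11 * 0.72 = 0.0792
P = 0.2492 / (0.2492 + 0.0792)
= 0.2492 / 0.3284
As percentage = 75.9


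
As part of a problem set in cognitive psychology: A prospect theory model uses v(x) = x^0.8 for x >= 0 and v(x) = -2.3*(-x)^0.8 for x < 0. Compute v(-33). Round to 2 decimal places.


Since x = -33 < 0, use v(x) = -lambda*(-x)^alpha
(-x) = 33
33^0.8 = 16.3988
v(-33) = -2.3 * 16.3988
= -37.72


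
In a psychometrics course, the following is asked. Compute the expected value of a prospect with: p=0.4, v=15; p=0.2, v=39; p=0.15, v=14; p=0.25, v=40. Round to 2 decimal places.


EU = sum(p_i * v_i)
0.4 * 15 = 6.0
0.2 * 39 = 7.8
0.15 * 14 = 2.1
0.25 * 40 = 10.0
EU = 6.0 + 7.8 + 2.1 + 10.0
= 25.90


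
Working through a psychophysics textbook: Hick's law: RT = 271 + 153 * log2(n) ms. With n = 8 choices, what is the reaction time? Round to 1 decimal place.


RT = 271 + 153 * log2(8)
log2(8) = 3.0
RT = 271 + 153 * 3.0
= 271 + 459.0
= 730.0 ms


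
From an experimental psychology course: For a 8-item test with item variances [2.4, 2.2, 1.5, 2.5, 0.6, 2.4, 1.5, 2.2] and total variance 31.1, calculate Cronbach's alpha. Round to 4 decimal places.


alpha = (k/(k-1)) * (1 - sum(s_i^2)/s_total^2)
sum(item variances) = 15.3
k/(k-1) = 8/7 = 1.142857
1 - 15.3/31.1 = 1 - 0.491961 = 0.508039
alpha = 1.142857 * 0.508039
= 0.5806


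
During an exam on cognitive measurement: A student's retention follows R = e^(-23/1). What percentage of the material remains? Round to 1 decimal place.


R = e^(-t/S)
-t/S = -23/1 = -23.0
R = e^(-23.0) = 0.0
Percentage = 0.0 * 100
= 0.0


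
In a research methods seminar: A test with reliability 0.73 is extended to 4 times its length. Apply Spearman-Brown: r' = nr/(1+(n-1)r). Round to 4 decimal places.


r_new = n*r / (1 + (n-1)*r)
Numerator = 4 * 0.73 = 2.92
Denominator = 1 + 3 * 0.73 = 3.19
r_new = 2.92 / 3.19
= 0.9154


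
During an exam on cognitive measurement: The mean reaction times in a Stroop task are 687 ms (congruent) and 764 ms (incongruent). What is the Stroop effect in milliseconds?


Stroop effect = RT(incongruent) - RT(congruent)
= 764 - 687
= 77 ms


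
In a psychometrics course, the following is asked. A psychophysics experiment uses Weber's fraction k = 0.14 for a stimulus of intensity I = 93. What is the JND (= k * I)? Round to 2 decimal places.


JND = k * I
JND = 0.14 * 93
= 13.02


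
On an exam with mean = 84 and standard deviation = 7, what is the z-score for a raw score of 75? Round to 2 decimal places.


z = (X - mu) / sigma
= (75 - 84) / 7
= -9 / 7
= -1.29


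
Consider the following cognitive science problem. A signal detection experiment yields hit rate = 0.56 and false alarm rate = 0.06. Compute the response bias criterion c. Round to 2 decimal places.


c = -0.5 * (z(HR) + z(FAR))
z(0.56) = 0.151
z(0.06) = -1.5548
c = -0.5 * (0.151 + -1.5548)
= -0.5 * -1.4038
= 0.70


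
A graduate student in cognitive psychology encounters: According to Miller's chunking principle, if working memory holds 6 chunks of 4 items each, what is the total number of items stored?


Total items = chunks * items_per_chunk
= 6 * 4
= 24


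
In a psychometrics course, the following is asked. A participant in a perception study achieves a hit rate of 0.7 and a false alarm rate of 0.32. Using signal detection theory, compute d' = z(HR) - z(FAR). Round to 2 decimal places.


d' = z(HR) - z(FAR)
z(0.7) = 0.5244
z(0.32) = -0.4677
d' = 0.5244 - -0.4677
= 0.99


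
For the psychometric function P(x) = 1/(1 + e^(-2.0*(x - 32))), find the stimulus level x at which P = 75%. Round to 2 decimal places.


At P = 0.75: 0.75 = 1/(1 + e^(-k*(x-x0)))
Solving: e^(-k*(x-x0)) = 1/3
x = x0 + ln(3)/k
ln(3) = 1.0986
x = 32 + 1.0986/2.0
= 32 + 0.5493
= 32.55


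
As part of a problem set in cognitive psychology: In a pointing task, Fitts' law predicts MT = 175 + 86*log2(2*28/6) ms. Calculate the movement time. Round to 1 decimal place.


MT = 175 + 86 * log2(2*28/6)
2D/W = 9.333333
log2(9.333333) = 3.2224
MT = 175 + 86 * 3.2224
= 452.1 ms


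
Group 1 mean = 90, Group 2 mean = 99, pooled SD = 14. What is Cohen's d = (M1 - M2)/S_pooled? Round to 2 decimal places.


Cohen's d = (M1 - M2) / S_pooled
= (90 - 99) / 14
= -9 / 14
= -0.64


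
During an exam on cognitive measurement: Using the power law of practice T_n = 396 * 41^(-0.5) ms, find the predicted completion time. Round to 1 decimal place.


T_n = 396 * 41^(-0.5)
41^(-0.5) = 0.156174
T_n = 396 * 0.156174
= 61.8 ms


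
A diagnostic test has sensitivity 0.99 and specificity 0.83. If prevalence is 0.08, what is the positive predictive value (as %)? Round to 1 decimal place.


PPV = (sens * prev) / (sens * prev + (1-spec) * (1-prev))
Numerator = 0.99 * 0.08 = 0.0792
P(positive and no disease) = (1 - spec) * (1 - prev) = (1 - 0.83) * (1 - 0.08) = 0.1564
Denominator = 0.0792 + 0.1564 = 0.2356
PPV = 0.0792 / 0.2356 = 0.336163
As percentage = 33.6


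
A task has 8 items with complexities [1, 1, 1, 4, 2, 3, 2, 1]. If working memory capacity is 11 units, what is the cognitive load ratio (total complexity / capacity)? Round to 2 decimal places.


Total complexity = 1 + 1 + 1 + 4 + 2 + 3 + 2 + 1 = 15
Load = total / capacity = 15 / 11
= 1.36


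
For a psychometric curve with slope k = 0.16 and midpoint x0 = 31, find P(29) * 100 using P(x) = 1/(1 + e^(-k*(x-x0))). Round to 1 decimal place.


P(x) = 1/(1 + e^(-0.16*(29 - 31)))
Exponent = -0.16 * -2 = 0.32
e^(0.32) = 1.377128
P = 1/(1 + 1.377128) = 0.420676
Percentage = 42.1


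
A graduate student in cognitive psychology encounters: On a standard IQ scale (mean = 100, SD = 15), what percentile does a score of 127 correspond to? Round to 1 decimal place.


z = (IQ - mean) / SD
z = (127 - 100) / 15 = 1.8
Percentile = Phi(1.8) * 100
Phi(1.8) = 0.96407
= 96.4


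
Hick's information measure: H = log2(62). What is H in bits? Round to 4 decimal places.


H = log2(n)
H = log2(62)
= 5.9542


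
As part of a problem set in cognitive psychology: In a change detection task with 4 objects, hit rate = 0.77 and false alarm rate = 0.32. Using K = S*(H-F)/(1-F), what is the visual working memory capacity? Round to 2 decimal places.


K = S * (H - F) / (1 - F)
H - F = 0.45
1 - F = 0.68
K = 4 * 0.45 / 0.68
= 2.65


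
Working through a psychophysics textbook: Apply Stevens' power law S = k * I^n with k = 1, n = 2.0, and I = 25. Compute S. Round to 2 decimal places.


S = 1 * 25^2.0
25^2.0 = 625.0
S = 1 * 625.0
= 625.00


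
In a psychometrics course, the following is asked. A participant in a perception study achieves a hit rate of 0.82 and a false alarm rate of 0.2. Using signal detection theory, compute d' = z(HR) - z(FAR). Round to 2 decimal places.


d' = z(HR) - z(FAR)
z(0.82) = 0.9154
z(0.2) = -0.8416
d' = 0.9154 - -0.8416
= 1.76


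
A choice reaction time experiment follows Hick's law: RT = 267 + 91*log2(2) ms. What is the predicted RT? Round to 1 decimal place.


RT = 267 + 91 * log2(2)
log2(2) = 1.0
RT = 267 + 91 * 1.0
= 267 + 91.0
= 358.0 ms


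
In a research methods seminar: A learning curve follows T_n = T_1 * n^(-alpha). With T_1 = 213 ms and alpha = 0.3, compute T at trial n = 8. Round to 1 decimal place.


T_n = 213 * 8^(-0.3)
8^(-0.3) = 0.535887
T_n = 213 * 0.535887
= 114.1 ms


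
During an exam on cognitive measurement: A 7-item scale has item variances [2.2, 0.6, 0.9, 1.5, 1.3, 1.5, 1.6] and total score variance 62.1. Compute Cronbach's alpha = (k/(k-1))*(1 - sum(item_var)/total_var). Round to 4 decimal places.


alpha = (k/(k-1)) * (1 - sum(s_i^2)/s_total^2)
sum(item variances) = 9.6
k/(k-1) = 7/6 = 1.166667
1 - 9.6/62.1 = 1 - 0.154589 = 0.845411
alpha = 1.166667 * 0.845411
= 0.9863


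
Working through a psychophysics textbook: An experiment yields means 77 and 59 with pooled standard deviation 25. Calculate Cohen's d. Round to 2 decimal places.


Cohen's d = (M1 - M2) / S_pooled
= (77 - 59) / 25
= 18 / 25
= 0.72


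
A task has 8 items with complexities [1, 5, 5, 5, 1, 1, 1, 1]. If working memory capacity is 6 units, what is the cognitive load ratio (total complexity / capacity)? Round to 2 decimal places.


Total complexity = 1 + 5 + 5 + 5 + 1 + 1 + 1 + 1 = 20
Load = total / capacity = 20 / 6
= 3.33


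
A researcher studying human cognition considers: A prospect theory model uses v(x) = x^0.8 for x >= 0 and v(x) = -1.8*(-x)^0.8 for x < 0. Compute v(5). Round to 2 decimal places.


Since x = 5 >= 0, use v(x) = x^0.8
5^0.8 = 3.6239
v(5) = 3.62


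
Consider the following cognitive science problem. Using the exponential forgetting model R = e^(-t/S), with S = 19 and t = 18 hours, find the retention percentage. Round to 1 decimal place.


R = e^(-t/S)
-t/S = -18/19 = -0.947368
R = e^(-0.947368) = 0.38776
Percentage = 0.38776 * 100
= 38.8


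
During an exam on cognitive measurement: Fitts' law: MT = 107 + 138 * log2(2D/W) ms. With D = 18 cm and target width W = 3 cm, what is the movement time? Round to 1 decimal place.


MT = 107 + 138 * log2(2*18/3)
2D/W = 12.0
log2(12.0) = 3.585
MT = 107 + 138 * 3.585
= 601.7 ms


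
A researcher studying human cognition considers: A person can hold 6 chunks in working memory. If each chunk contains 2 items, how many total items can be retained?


Total items = chunks * items_per_chunk
= 6 * 2
= 12
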